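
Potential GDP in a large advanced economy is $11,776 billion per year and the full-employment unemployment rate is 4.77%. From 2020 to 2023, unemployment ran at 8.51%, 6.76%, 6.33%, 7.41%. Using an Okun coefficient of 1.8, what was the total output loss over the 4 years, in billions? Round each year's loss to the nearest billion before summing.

$2,106 billion

Year 2020: gap = -1.8 × (8.51 - 4.77) = -6.732%, loss ≈ 11776 × 6.732/100 ≈ 793.
Year 2021: gap = -1.8 × (6.76 - 4.77) = -3.582%, loss ≈ 11776 × 3.582/100 ≈ 422.
Year 2022: gap = -1.8 × (6.33 - 4.77) = -2.808%, loss ≈ 11776 × 2.808/100 ≈ 331.
Year 2023: gap = -1.8 × (7.41 - 4.77) = -4.752%, loss ≈ 11776 × 4.752/100 ≈ 560.
Total lost output = 793 + 422 + 331 + 560 = 2106 billion.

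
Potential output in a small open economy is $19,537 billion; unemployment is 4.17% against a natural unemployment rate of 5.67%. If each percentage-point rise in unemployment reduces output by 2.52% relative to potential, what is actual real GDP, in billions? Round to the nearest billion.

$20,275 billion

Unemployment gap = 4.17 - 5.67 = -1.5 points, so the output gap is -2.52 × (-1.5) = 3.78%.
Actual GDP = 19537 × (1 + 3.78/100) = 19537 × 1.0378 ≈ 20275 billion.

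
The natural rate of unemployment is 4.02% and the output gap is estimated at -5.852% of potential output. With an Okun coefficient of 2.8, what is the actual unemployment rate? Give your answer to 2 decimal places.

From Okun's law, u - u* = -(output gap)/β = -(-5.852)/2.8 = 2.09 points.
So u = 4.02 + 2.09 = 6.11%.

6.11%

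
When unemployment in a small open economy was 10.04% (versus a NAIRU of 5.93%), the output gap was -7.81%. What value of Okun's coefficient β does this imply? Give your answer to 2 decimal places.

β ≈ 1.90

Okun's law: output gap = -β × (u - u*).
-7.81 = -β × (10.04 - 5.93) = -β × 4.11, so β = 7.81/4.11 = 1.90.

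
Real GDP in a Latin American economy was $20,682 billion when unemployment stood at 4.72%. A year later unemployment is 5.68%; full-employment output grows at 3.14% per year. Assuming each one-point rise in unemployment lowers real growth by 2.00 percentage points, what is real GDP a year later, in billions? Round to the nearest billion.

Δu = 5.68 - 4.72 = 0.96 points.
Okun's law (growth form): g_Y = g_Y* - β × Δu = 3.14 - 2.00 × (0.96) = 3.14 - 1.92 = 1.22%.
Real GDP in the next year = 20682 × (1 + 1.22/100) = 20682 × 1.0122 ≈ 20934 billion.

$20,934 billion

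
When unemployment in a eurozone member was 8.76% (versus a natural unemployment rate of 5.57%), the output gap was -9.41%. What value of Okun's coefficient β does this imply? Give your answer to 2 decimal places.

Okun's law: output gap = -β × (u - u*).
-9.41 = -β × (8.76 - 5.57) = -β × 3.19, so β = 9.41/3.19 = 2.95.

β ≈ 2.95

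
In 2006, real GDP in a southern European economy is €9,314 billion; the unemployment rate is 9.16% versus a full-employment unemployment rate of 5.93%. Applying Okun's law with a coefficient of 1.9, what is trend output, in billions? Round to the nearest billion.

€9,923 billion

Unemployment gap = 9.16 - 5.93 = 3.23 points, so output gap = -1.9 × 3.23 = -6.137%.
Since Y = Y* × (1 + gap/100), Y* = 9314/0.93863 ≈ 9923 billion.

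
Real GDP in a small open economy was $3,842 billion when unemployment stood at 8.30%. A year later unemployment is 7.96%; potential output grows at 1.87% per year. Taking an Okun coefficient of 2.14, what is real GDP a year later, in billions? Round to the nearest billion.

$3,942 billion

Δu = 7.96 - 8.3 = -0.34 points.
Okun's law (growth form): g_Y = g_Y* - β × Δu = 1.87 - 2.14 × (-0.34) = 1.87 + 0.7276 = 2.5976%.
Real GDP in the next year = 3842 × (1 + 2.5976/100) = 3842 × 1.025976 ≈ 3942 billion.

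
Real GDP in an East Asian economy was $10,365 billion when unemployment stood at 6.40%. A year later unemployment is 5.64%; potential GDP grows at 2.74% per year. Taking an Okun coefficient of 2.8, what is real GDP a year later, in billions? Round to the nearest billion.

Δu = 5.64 - 6.4 = -0.76 points.
Okun's law (growth form): g_Y = g_Y* - β × Δu = 2.74 - 2.8 × (-0.76) = 2.74 + 2.128 = 4.868%.
Real GDP in the next year = 10365 × (1 + 4.868/100) = 10365 × 1.04868 ≈ 10870 billion.

$10,870 billion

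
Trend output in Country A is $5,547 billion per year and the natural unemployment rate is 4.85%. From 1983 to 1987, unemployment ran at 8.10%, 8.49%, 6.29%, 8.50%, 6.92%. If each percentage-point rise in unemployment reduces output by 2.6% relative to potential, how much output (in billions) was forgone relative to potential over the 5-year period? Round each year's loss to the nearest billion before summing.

$2,027 billion

Year 1983: gap = -2.6 × (8.1 - 4.85) = -8.45%, loss ≈ 5547 × 8.45/100 ≈ 469.
Year 1984: gap = -2.6 × (8.49 - 4.85) = -9.464%, loss ≈ 5547 × 9.464/100 ≈ 525.
Year 1985: gap = -2.6 × (6.29 - 4.85) = -3.744%, loss ≈ 5547 × 3.744/100 ≈ 208.
Year 1986: gap = -2.6 × (8.5 - 4.85) = -9.49%, loss ≈ 5547 × 9.49/100 ≈ 526.
Year 1987: gap = -2.6 × (6.92 - 4.85) = -5.382%, loss ≈ 5547 × 5.382/100 ≈ 299.
Total lost output = 469 + 525 + 208 + 526 + 299 = 2027 billion.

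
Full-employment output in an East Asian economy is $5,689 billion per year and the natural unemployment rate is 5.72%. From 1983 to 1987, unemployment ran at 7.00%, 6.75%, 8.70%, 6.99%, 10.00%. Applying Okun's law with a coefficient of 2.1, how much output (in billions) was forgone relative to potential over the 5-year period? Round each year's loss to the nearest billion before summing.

Year 1983: gap = -2.1 × (7 - 5.72) = -2.688%, loss ≈ 5689 × 2.688/100 ≈ 153.
Year 1984: gap = -2.1 × (6.75 - 5.72) = -2.163%, loss ≈ 5689 × 2.163/100 ≈ 123.
Year 1985: gap = -2.1 × (8.7 - 5.72) = -6.258%, loss ≈ 5689 × 6.258/100 ≈ 356.
Year 1986: gap = -2.1 × (6.99 - 5.72) = -2.667%, loss ≈ 5689 × 2.667/100 ≈ 152.
Year 1987: gap = -2.1 × (10 - 5.72) = -8.988%, loss ≈ 5689 × 8.988/100 ≈ 511.
Total lost output = 153 + 123 + 356 + 152 + 511 = 1295 billion.

$1,295 billion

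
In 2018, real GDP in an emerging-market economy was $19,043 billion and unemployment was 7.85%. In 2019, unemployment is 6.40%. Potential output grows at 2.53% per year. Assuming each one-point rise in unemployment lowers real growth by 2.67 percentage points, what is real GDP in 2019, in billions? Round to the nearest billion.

$20,262 billion

Δu = 6.4 - 7.85 = -1.45 points.
Okun's law (growth form): g_Y = g_Y* - β × Δu = 2.53 - 2.67 × (-1.45) = 2.53 + 3.8715 = 6.4015%.
Real GDP in the next year = 19043 × (1 + 6.4015/100) = 19043 × 1.064015 ≈ 20262 billion.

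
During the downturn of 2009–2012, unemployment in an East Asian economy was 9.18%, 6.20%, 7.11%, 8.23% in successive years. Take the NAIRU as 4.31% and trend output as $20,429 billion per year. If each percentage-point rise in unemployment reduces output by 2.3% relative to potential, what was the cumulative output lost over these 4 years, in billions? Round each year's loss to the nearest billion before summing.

Year 2009: gap = -2.3 × (9.18 - 4.31) = -11.201%, loss ≈ 20429 × 11.201/100 ≈ 2288.
Year 2010: gap = -2.3 × (6.2 - 4.31) = -4.347%, loss ≈ 20429 × 4.347/100 ≈ 888.
Year 2011: gap = -2.3 × (7.11 - 4.31) = -6.44%, loss ≈ 20429 × 6.44/100 ≈ 1316.
Year 2012: gap = -2.3 × (8.23 - 4.31) = -9.016%, loss ≈ 20429 × 9.016/100 ≈ 1842.
Total lost output = 2288 + 888 + 1316 + 1842 = 6334 billion.

$6,334 billion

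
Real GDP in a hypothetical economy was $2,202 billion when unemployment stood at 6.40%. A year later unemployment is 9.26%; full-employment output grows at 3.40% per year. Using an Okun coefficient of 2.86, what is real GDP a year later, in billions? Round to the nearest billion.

$2,097 billion

Δu = 9.26 - 6.4 = 2.86 points.
Okun's law (growth form): g_Y = g_Y* - β × Δu = 3.40 - 2.86 × (2.86) = 3.4 - 8.1796 = -4.7796%.
Real GDP in the next year = 2202 × (1 - 4.7796/100) = 2202 × 0.952204 ≈ 2097 billion.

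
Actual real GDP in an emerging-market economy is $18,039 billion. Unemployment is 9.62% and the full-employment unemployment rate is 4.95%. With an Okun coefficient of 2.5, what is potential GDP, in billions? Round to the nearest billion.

$20,423 billion

Unemployment gap = 9.62 - 4.95 = 4.67 points, so output gap = -2.5 × 4.67 = -11.675%.
Since Y = Y* × (1 + gap/100), Y* = 18039/0.88325 ≈ 20423 billion.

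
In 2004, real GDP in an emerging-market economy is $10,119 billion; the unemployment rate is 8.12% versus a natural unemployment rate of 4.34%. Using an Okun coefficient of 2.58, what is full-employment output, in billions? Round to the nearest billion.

$11,212 billion

Unemployment gap = 8.12 - 4.34 = 3.78 points, so output gap = -2.58 × 3.78 = -9.7524%.
Since Y = Y* × (1 + gap/100), Y* = 10119/0.902476 ≈ 11212 billion.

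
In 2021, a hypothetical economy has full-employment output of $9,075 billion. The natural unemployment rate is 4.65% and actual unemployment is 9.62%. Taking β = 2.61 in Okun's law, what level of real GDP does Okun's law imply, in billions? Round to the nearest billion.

$7,898 billion

Unemployment gap = 9.62 - 4.65 = 4.97 points, so the output gap is -2.61 × 4.97 = -12.9717%.
Actual GDP = 9075 × (1 - 12.9717/100) = 9075 × 0.870283 ≈ 7898 billion.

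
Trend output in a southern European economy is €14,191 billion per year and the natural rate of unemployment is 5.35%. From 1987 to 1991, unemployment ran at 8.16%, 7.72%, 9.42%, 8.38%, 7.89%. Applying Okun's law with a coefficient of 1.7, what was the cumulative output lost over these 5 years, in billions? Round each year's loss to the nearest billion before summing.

Year 1987: gap = -1.7 × (8.16 - 5.35) = -4.777%, loss ≈ 14191 × 4.777/100 ≈ 678.
Year 1988: gap = -1.7 × (7.72 - 5.35) = -4.029%, loss ≈ 14191 × 4.029/100 ≈ 572.
Year 1989: gap = -1.7 × (9.42 - 5.35) = -6.919%, loss ≈ 14191 × 6.919/100 ≈ 982.
Year 1990: gap = -1.7 × (8.38 - 5.35) = -5.151%, loss ≈ 14191 × 5.151/100 ≈ 731.
Year 1991: gap = -1.7 × (7.89 - 5.35) = -4.318%, loss ≈ 14191 × 4.318/100 ≈ 613.
Total lost output = 678 + 572 + 982 + 731 + 613 = 3576 billion.

€3,576 billion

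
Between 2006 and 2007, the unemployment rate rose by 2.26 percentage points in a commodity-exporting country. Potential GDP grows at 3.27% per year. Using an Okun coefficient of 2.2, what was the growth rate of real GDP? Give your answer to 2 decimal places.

Growth-rate Okun's law: g_Y = g_Y* - β × Δu.
g_Y = 3.27 - 2.2 × (2.26) = 3.27 - 4.972 = -1.702%, i.e. -1.70% to 2 d.p.

-1.70%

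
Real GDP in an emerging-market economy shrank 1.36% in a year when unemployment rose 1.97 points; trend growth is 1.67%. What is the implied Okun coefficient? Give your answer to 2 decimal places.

β ≈ 1.54

Growth form: g_Y = g_Y* - β × Δu, so β = (g_Y* - g_Y)/Δu.
β = (1.67 + 1.36)/1.97 = 3.03/1.97 = 1.54.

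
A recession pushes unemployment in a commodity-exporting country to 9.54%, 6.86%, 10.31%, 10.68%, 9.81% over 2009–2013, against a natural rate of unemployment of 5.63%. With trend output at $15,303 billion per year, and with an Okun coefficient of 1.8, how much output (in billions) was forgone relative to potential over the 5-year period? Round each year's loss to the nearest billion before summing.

Year 2009: gap = -1.8 × (9.54 - 5.63) = -7.038%, loss ≈ 15303 × 7.038/100 ≈ 1077.
Year 2010: gap = -1.8 × (6.86 - 5.63) = -2.214%, loss ≈ 15303 × 2.214/100 ≈ 339.
Year 2011: gap = -1.8 × (10.31 - 5.63) = -8.424%, loss ≈ 15303 × 8.424/100 ≈ 1289.
Year 2012: gap = -1.8 × (10.68 - 5.63) = -9.09%, loss ≈ 15303 × 9.09/100 ≈ 1391.
Year 2013: gap = -1.8 × (9.81 - 5.63) = -7.524%, loss ≈ 15303 × 7.524/100 ≈ 1151.
Total lost output = 1077 + 339 + 1289 + 1391 + 1151 = 5247 billion.

$5,247 billion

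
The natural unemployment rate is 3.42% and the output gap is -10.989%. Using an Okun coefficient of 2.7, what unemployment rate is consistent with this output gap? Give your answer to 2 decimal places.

7.49%

From Okun's law, u - u* = -(output gap)/β = -(-10.989)/2.7 = 4.07 points.
So u = 3.42 + 4.07 = 7.49%.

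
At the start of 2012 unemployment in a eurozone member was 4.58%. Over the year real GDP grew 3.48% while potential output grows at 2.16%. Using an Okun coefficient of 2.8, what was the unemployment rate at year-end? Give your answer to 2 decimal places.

Growth-rate Okun's law: g_Y = g_Y* - β × Δu, so Δu = (g_Y* - g_Y)/β.
Δu = (2.16 - 3.48)/2.8 = -1.32/2.8 = -0.47 percentage points.
Year-end unemployment = 4.58 - 0.47 = 4.11%.

4.11%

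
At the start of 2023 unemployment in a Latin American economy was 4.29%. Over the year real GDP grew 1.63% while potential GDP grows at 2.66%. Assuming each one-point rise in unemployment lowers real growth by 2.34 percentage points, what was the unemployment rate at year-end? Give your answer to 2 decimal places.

4.73%

Growth-rate Okun's law: g_Y = g_Y* - β × Δu, so Δu = (g_Y* - g_Y)/β.
Δu = (2.66 - 1.63)/2.34 = 1.03/2.34 = 0.44 percentage points.
Year-end unemployment = 4.29 + 0.44 = 4.73%.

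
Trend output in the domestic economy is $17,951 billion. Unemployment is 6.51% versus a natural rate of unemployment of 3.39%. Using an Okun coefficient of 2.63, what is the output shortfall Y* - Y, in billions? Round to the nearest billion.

Output gap = -2.63 × (6.51 - 3.39) = -2.63 × 3.12 = -8.2056%.
Actual GDP ≈ 17951 × 0.917944 ≈ 16478 billion, so the shortfall is 17951 - 16478 = 1473 billion.

$1,473 billion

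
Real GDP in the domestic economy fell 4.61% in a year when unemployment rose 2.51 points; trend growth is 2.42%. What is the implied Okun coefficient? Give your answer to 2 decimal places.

β ≈ 2.80

Growth form: g_Y = g_Y* - β × Δu, so β = (g_Y* - g_Y)/Δu.
β = (2.42 + 4.61)/2.51 = 7.03/2.51 = 2.80.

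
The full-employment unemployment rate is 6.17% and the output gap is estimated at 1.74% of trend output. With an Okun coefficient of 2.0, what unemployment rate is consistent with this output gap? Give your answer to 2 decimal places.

5.30%

From Okun's law, u - u* = -(output gap)/β = -(1.74)/2.0 = -0.87 points.
So u = 6.17 - 0.87 = 5.30%.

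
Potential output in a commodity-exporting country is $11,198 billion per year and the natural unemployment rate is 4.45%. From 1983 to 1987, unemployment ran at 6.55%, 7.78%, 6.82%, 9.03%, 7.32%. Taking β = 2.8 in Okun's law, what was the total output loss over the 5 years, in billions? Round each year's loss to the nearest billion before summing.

$4,781 billion

Year 1983: gap = -2.8 × (6.55 - 4.45) = -5.88%, loss ≈ 11198 × 5.88/100 ≈ 658.
Year 1984: gap = -2.8 × (7.78 - 4.45) = -9.324%, loss ≈ 11198 × 9.324/100 ≈ 1044.
Year 1985: gap = -2.8 × (6.82 - 4.45) = -6.636%, loss ≈ 11198 × 6.636/100 ≈ 743.
Year 1986: gap = -2.8 × (9.03 - 4.45) = -12.824%, loss ≈ 11198 × 12.824/100 ≈ 1436.
Year 1987: gap = -2.8 × (7.32 - 4.45) = -8.036%, loss ≈ 11198 × 8.036/100 ≈ 900.
Total lost output = 658 + 1044 + 743 + 1436 + 900 = 4781 billion.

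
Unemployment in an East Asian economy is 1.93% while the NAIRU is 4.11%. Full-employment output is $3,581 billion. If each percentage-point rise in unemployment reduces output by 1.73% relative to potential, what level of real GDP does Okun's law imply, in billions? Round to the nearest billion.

$3,716 billion

Unemployment gap = 1.93 - 4.11 = -2.18 points, so the output gap is -1.73 × (-2.18) = 3.7714%.
Actual GDP = 3581 × (1 + 3.7714/100) = 3581 × 1.037714 ≈ 3716 billion.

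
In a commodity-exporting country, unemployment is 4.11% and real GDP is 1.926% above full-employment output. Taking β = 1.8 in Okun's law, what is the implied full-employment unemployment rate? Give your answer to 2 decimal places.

5.18%

From Okun's law, u - u* = -(output gap)/β = -(1.926)/1.8 = -1.07 points.
So u* = 4.11 + 1.07 = 5.18%.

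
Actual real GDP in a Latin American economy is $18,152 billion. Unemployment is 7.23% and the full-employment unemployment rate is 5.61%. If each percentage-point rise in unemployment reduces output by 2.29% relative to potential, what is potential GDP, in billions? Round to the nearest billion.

Unemployment gap = 7.23 - 5.61 = 1.62 points, so output gap = -2.29 × 1.62 = -3.7098%.
Since Y = Y* × (1 + gap/100), Y* = 18152/0.962902 ≈ 18851 billion.

$18,851 billion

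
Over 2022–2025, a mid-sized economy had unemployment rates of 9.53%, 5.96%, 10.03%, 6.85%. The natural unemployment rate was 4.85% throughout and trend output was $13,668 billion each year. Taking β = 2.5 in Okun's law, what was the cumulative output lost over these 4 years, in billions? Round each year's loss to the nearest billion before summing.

Year 2022: gap = -2.5 × (9.53 - 4.85) = -11.7%, loss ≈ 13668 × 11.7/100 ≈ 1599.
Year 2023: gap = -2.5 × (5.96 - 4.85) = -2.775%, loss ≈ 13668 × 2.775/100 ≈ 379.
Year 2024: gap = -2.5 × (10.03 - 4.85) = -12.95%, loss ≈ 13668 × 12.95/100 ≈ 1770.
Year 2025: gap = -2.5 × (6.85 - 4.85) = -5%, loss ≈ 13668 × 5/100 ≈ 683.
Total lost output = 1599 + 379 + 1770 + 683 = 4431 billion.

$4,431 billion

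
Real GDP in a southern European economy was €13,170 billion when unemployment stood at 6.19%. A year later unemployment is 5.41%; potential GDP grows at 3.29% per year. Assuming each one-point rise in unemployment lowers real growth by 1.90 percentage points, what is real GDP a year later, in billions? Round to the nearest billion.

Δu = 5.41 - 6.19 = -0.78 points.
Okun's law (growth form): g_Y = g_Y* - β × Δu = 3.29 - 1.90 × (-0.78) = 3.29 + 1.482 = 4.772%.
Real GDP in the next year = 13170 × (1 + 4.772/100) = 13170 × 1.04772 ≈ 13798 billion.

€13,798 billion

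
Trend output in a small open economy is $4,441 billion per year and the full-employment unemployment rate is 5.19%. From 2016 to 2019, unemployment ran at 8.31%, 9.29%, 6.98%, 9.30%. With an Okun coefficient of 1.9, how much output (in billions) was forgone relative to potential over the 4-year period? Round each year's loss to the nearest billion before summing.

Year 2016: gap = -1.9 × (8.31 - 5.19) = -5.928%, loss ≈ 4441 × 5.928/100 ≈ 263.
Year 2017: gap = -1.9 × (9.29 - 5.19) = -7.79%, loss ≈ 4441 × 7.79/100 ≈ 346.
Year 2018: gap = -1.9 × (6.98 - 5.19) = -3.401%, loss ≈ 4441 × 3.401/100 ≈ 151.
Year 2019: gap = -1.9 × (9.3 - 5.19) = -7.809%, loss ≈ 4441 × 7.809/100 ≈ 347.
Total lost output = 263 + 346 + 151 + 347 = 1107 billion.

$1,107 billion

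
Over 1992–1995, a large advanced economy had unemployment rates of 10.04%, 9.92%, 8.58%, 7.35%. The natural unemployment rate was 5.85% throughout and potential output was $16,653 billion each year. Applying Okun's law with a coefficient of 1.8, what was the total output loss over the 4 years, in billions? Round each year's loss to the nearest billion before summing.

$3,744 billion

Year 1992: gap = -1.8 × (10.04 - 5.85) = -7.542%, loss ≈ 16653 × 7.542/100 ≈ 1256.
Year 1993: gap = -1.8 × (9.92 - 5.85) = -7.326%, loss ≈ 16653 × 7.326/100 ≈ 1220.
Year 1994: gap = -1.8 × (8.58 - 5.85) = -4.914%, loss ≈ 16653 × 4.914/100 ≈ 818.
Year 1995: gap = -1.8 × (7.35 - 5.85) = -2.7%, loss ≈ 16653 × 2.7/100 ≈ 450.
Total lost output = 1256 + 1220 + 818 + 450 = 3744 billion.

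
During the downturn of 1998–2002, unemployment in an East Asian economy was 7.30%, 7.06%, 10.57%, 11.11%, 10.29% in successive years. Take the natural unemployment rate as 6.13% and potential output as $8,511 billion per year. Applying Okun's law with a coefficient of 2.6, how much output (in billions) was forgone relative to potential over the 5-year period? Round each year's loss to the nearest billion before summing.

Year 1998: gap = -2.6 × (7.3 - 6.13) = -3.042%, loss ≈ 8511 × 3.042/100 ≈ 259.
Year 1999: gap = -2.6 × (7.06 - 6.13) = -2.418%, loss ≈ 8511 × 2.418/100 ≈ 206.
Year 2000: gap = -2.6 × (10.57 - 6.13) = -11.544%, loss ≈ 8511 × 11.544/100 ≈ 983.
Year 2001: gap = -2.6 × (11.11 - 6.13) = -12.948%, loss ≈ 8511 × 12.948/100 ≈ 1102.
Year 2002: gap = -2.6 × (10.29 - 6.13) = -10.816%, loss ≈ 8511 × 10.816/100 ≈ 921.
Total lost output = 259 + 206 + 983 + 1102 + 921 = 3471 billion.

$3,471 billion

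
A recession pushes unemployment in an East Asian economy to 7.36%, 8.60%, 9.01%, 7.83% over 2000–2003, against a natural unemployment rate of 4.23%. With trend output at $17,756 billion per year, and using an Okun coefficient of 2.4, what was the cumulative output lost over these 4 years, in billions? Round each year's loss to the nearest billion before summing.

$6,767 billion

Year 2000: gap = -2.4 × (7.36 - 4.23) = -7.512%, loss ≈ 17756 × 7.512/100 ≈ 1334.
Year 2001: gap = -2.4 × (8.6 - 4.23) = -10.488%, loss ≈ 17756 × 10.488/100 ≈ 1862.
Year 2002: gap = -2.4 × (9.01 - 4.23) = -11.472%, loss ≈ 17756 × 11.472/100 ≈ 2037.
Year 2003: gap = -2.4 × (7.83 - 4.23) = -8.64%, loss ≈ 17756 × 8.64/100 ≈ 1534.
Total lost output = 1334 + 1862 + 2037 + 1534 = 6767 billion.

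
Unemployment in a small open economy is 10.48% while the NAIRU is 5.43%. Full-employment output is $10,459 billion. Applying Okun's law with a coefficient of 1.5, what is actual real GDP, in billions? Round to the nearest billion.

$9,667 billion

Unemployment gap = 10.48 - 5.43 = 5.05 points, so the output gap is -1.5 × 5.05 = -7.575%.
Actual GDP = 10459 × (1 - 7.575/100) = 10459 × 0.92425 ≈ 9667 billion.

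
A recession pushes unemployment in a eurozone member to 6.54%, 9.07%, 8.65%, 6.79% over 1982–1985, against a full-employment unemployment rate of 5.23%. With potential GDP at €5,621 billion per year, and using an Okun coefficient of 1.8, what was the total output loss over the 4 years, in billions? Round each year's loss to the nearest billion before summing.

€1,026 billion

Year 1982: gap = -1.8 × (6.54 - 5.23) = -2.358%, loss ≈ 5621 × 2.358/100 ≈ 133.
Year 1983: gap = -1.8 × (9.07 - 5.23) = -6.912%, loss ≈ 5621 × 6.912/100 ≈ 389.
Year 1984: gap = -1.8 × (8.65 - 5.23) = -6.156%, loss ≈ 5621 × 6.156/100 ≈ 346.
Year 1985: gap = -1.8 × (6.79 - 5.23) = -2.808%, loss ≈ 5621 × 2.808/100 ≈ 158.
Total lost output = 133 + 389 + 346 + 158 = 1026 billion.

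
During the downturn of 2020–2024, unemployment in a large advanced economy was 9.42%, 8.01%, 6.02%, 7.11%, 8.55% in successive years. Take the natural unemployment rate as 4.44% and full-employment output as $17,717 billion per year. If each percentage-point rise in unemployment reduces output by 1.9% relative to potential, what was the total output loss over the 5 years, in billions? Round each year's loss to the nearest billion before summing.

$5,693 billion

Year 2020: gap = -1.9 × (9.42 - 4.44) = -9.462%, loss ≈ 17717 × 9.462/100 ≈ 1676.
Year 2021: gap = -1.9 × (8.01 - 4.44) = -6.783%, loss ≈ 17717 × 6.783/100 ≈ 1202.
Year 2022: gap = -1.9 × (6.02 - 4.44) = -3.002%, loss ≈ 17717 × 3.002/100 ≈ 532.
Year 2023: gap = -1.9 × (7.11 - 4.44) = -5.073%, loss ≈ 17717 × 5.073/100 ≈ 899.
Year 2024: gap = -1.9 × (8.55 - 4.44) = -7.809%, loss ≈ 17717 × 7.809/100 ≈ 1384.
Total lost output = 1676 + 1202 + 532 + 899 + 1384 = 5693 billion.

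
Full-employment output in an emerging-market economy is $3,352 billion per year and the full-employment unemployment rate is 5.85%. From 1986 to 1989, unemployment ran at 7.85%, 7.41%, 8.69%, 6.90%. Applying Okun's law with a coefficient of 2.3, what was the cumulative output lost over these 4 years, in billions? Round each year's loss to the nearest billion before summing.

Year 1986: gap = -2.3 × (7.85 - 5.85) = -4.6%, loss ≈ 3352 × 4.6/100 ≈ 154.
Year 1987: gap = -2.3 × (7.41 - 5.85) = -3.588%, loss ≈ 3352 × 3.588/100 ≈ 120.
Year 1988: gap = -2.3 × (8.69 - 5.85) = -6.532%, loss ≈ 3352 × 6.532/100 ≈ 219.
Year 1989: gap = -2.3 × (6.9 - 5.85) = -2.415%, loss ≈ 3352 × 2.415/100 ≈ 81.
Total lost output = 154 + 120 + 219 + 81 = 574 billion.

$574 billion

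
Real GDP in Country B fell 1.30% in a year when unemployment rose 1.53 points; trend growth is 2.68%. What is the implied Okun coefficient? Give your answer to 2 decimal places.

β ≈ 2.60

Growth form: g_Y = g_Y* - β × Δu, so β = (g_Y* - g_Y)/Δu.
β = (2.68 + 1.3)/1.53 = 3.98/1.53 = 2.60.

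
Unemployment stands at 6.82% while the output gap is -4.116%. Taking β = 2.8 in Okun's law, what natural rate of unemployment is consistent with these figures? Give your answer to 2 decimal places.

From Okun's law, u - u* = -(output gap)/β = -(-4.116)/2.8 = 1.47 points.
So u* = 6.82 - 1.47 = 5.35%.

5.35%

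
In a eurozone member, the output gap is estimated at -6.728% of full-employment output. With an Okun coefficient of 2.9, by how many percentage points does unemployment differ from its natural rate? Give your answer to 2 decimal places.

Okun's law: output gap = -β × (u - u*), so u - u* = -(output gap)/β.
u - u* = -(-6.728)/2.9 = 2.32 percentage points.

2.32 percentage points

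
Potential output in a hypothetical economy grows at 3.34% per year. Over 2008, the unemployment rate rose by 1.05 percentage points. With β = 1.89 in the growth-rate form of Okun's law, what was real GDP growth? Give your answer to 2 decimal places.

Growth-rate Okun's law: g_Y = g_Y* - β × Δu.
g_Y = 3.34 - 1.89 × (1.05) = 3.34 - 1.9845 = 1.3555%, i.e. 1.36% to 2 d.p.

1.36%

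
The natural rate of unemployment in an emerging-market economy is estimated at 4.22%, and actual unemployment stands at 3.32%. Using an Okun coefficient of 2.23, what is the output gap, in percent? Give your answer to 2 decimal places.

The unemployment gap is 3.32 - 4.22 = -0.9 percentage points.
Okun's law gives an output gap of -2.23 × (-0.9) = 2.007%, i.e. 2.01% above potential.

2.01%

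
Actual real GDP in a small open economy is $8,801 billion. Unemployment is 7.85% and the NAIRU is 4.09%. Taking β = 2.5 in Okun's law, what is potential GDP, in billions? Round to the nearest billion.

$9,714 billion

Unemployment gap = 7.85 - 4.09 = 3.76 points, so output gap = -2.5 × 3.76 = -9.4%.
Since Y = Y* × (1 + gap/100), Y* = 8801/0.906 ≈ 9714 billion.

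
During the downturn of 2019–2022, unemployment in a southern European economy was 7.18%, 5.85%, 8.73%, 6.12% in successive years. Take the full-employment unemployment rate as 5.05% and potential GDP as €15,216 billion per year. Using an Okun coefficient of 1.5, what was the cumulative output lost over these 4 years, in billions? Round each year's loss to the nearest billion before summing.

€1,753 billion

Year 2019: gap = -1.5 × (7.18 - 5.05) = -3.195%, loss ≈ 15216 × 3.195/100 ≈ 486.
Year 2020: gap = -1.5 × (5.85 - 5.05) = -1.2%, loss ≈ 15216 × 1.2/100 ≈ 183.
Year 2021: gap = -1.5 × (8.73 - 5.05) = -5.52%, loss ≈ 15216 × 5.52/100 ≈ 840.
Year 2022: gap = -1.5 × (6.12 - 5.05) = -1.605%, loss ≈ 15216 × 1.605/100 ≈ 244.
Total lost output = 486 + 183 + 840 + 244 = 1753 billion.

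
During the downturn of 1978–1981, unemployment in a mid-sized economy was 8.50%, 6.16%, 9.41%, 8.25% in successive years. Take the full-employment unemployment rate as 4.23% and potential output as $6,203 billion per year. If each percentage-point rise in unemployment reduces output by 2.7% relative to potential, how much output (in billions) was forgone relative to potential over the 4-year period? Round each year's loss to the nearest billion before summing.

$2,579 billion

Year 1978: gap = -2.7 × (8.5 - 4.23) = -11.529%, loss ≈ 6203 × 11.529/100 ≈ 715.
Year 1979: gap = -2.7 × (6.16 - 4.23) = -5.211%, loss ≈ 6203 × 5.211/100 ≈ 323.
Year 1980: gap = -2.7 × (9.41 - 4.23) = -13.986%, loss ≈ 6203 × 13.986/100 ≈ 868.
Year 1981: gap = -2.7 × (8.25 - 4.23) = -10.854%, loss ≈ 6203 × 10.854/100 ≈ 673.
Total lost output = 715 + 323 + 868 + 673 = 2579 billion.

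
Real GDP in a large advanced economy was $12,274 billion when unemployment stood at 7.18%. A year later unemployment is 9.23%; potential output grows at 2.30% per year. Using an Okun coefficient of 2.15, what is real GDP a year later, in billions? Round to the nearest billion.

Δu = 9.23 - 7.18 = 2.05 points.
Okun's law (growth form): g_Y = g_Y* - β × Δu = 2.30 - 2.15 × (2.05) = 2.3 - 4.4075 = -2.1075%.
Real GDP in the next year = 12274 × (1 - 2.1075/100) = 12274 × 0.978925 ≈ 12015 billion.

$12,015 billion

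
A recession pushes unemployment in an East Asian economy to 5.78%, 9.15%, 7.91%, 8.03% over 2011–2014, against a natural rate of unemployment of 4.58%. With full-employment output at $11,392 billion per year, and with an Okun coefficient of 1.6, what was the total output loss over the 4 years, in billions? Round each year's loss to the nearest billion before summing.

Year 2011: gap = -1.6 × (5.78 - 4.58) = -1.92%, loss ≈ 11392 × 1.92/100 ≈ 219.
Year 2012: gap = -1.6 × (9.15 - 4.58) = -7.312%, loss ≈ 11392 × 7.312/100 ≈ 833.
Year 2013: gap = -1.6 × (7.91 - 4.58) = -5.328%, loss ≈ 11392 × 5.328/100 ≈ 607.
Year 2014: gap = -1.6 × (8.03 - 4.58) = -5.52%, loss ≈ 11392 × 5.52/100 ≈ 629.
Total lost output = 219 + 833 + 607 + 629 = 2288 billion.

$2,288 billion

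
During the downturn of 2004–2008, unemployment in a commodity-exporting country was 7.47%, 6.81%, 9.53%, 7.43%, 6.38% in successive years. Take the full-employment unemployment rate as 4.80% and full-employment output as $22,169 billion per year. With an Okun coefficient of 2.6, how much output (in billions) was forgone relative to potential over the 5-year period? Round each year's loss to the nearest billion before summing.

Year 2004: gap = -2.6 × (7.47 - 4.8) = -6.942%, loss ≈ 22169 × 6.942/100 ≈ 1539.
Year 2005: gap = -2.6 × (6.81 - 4.8) = -5.226%, loss ≈ 22169 × 5.226/100 ≈ 1159.
Year 2006: gap = -2.6 × (9.53 - 4.8) = -12.298%, loss ≈ 22169 × 12.298/100 ≈ 2726.
Year 2007: gap = -2.6 × (7.43 - 4.8) = -6.838%, loss ≈ 22169 × 6.838/100 ≈ 1516.
Year 2008: gap = -2.6 × (6.38 - 4.8) = -4.108%, loss ≈ 22169 × 4.108/100 ≈ 911.
Total lost output = 1539 + 1159 + 2726 + 1516 + 911 = 7851 billion.

$7,851 billion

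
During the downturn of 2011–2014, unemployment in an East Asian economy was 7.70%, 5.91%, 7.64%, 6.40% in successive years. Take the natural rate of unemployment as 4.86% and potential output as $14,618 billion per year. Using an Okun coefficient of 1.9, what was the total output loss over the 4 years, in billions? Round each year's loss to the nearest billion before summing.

$2,281 billion

Year 2011: gap = -1.9 × (7.7 - 4.86) = -5.396%, loss ≈ 14618 × 5.396/100 ≈ 789.
Year 2012: gap = -1.9 × (5.91 - 4.86) = -1.995%, loss ≈ 14618 × 1.995/100 ≈ 292.
Year 2013: gap = -1.9 × (7.64 - 4.86) = -5.282%, loss ≈ 14618 × 5.282/100 ≈ 772.
Year 2014: gap = -1.9 × (6.4 - 4.86) = -2.926%, loss ≈ 14618 × 2.926/100 ≈ 428.
Total lost output = 789 + 292 + 772 + 428 = 2281 billion.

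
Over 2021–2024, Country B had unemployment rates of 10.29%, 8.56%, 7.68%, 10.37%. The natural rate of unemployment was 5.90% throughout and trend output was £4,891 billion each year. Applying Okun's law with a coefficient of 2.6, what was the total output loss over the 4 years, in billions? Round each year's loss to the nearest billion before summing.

£1,690 billion

Year 2021: gap = -2.6 × (10.29 - 5.9) = -11.414%, loss ≈ 4891 × 11.414/100 ≈ 558.
Year 2022: gap = -2.6 × (8.56 - 5.9) = -6.916%, loss ≈ 4891 × 6.916/100 ≈ 338.
Year 2023: gap = -2.6 × (7.68 - 5.9) = -4.628%, loss ≈ 4891 × 4.628/100 ≈ 226.
Year 2024: gap = -2.6 × (10.37 - 5.9) = -11.622%, loss ≈ 4891 × 11.622/100 ≈ 568.
Total lost output = 558 + 338 + 226 + 568 = 1690 billion.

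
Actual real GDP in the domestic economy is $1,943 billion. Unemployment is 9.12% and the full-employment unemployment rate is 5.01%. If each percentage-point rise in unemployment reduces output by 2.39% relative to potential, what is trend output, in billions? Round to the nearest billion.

$2,155 billion

Unemployment gap = 9.12 - 5.01 = 4.11 points, so output gap = -2.39 × 4.11 = -9.8229%.
Since Y = Y* × (1 + gap/100), Y* = 1943/0.901771 ≈ 2155 billion.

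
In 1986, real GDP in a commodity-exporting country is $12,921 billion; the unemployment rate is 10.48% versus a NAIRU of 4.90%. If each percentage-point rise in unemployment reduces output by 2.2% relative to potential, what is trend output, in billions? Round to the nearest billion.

Unemployment gap = 10.48 - 4.9 = 5.58 points, so output gap = -2.2 × 5.58 = -12.276%.
Since Y = Y* × (1 + gap/100), Y* = 12921/0.87724 ≈ 14729 billion.

$14,729 billion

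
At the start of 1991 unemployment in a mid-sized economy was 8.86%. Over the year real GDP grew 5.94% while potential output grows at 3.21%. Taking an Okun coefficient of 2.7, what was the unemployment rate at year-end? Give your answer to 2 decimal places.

Growth-rate Okun's law: g_Y = g_Y* - β × Δu, so Δu = (g_Y* - g_Y)/β.
Δu = (3.21 - 5.94)/2.7 = -2.73/2.7 = -1.01 percentage points.
Year-end unemployment = 8.86 - 1.01 = 7.85%.

7.85%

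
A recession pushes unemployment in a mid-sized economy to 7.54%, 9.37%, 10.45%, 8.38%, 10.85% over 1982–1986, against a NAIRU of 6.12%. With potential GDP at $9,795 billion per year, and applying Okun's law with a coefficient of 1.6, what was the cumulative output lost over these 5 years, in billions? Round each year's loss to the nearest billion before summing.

$2,506 billion

Year 1982: gap = -1.6 × (7.54 - 6.12) = -2.272%, loss ≈ 9795 × 2.272/100 ≈ 223.
Year 1983: gap = -1.6 × (9.37 - 6.12) = -5.2%, loss ≈ 9795 × 5.2/100 ≈ 509.
Year 1984: gap = -1.6 × (10.45 - 6.12) = -6.928%, loss ≈ 9795 × 6.928/100 ≈ 679.
Year 1985: gap = -1.6 × (8.38 - 6.12) = -3.616%, loss ≈ 9795 × 3.616/100 ≈ 354.
Year 1986: gap = -1.6 × (10.85 - 6.12) = -7.568%, loss ≈ 9795 × 7.568/100 ≈ 741.
Total lost output = 223 + 509 + 679 + 354 + 741 = 2506 billion.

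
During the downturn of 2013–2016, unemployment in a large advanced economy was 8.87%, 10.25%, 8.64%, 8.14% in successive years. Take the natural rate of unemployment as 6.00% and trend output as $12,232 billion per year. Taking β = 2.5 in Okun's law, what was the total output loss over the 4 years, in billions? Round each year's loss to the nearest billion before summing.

Year 2013: gap = -2.5 × (8.87 - 6) = -7.175%, loss ≈ 12232 × 7.175/100 ≈ 878.
Year 2014: gap = -2.5 × (10.25 - 6) = -10.625%, loss ≈ 12232 × 10.625/100 ≈ 1300.
Year 2015: gap = -2.5 × (8.64 - 6) = -6.6%, loss ≈ 12232 × 6.6/100 ≈ 807.
Year 2016: gap = -2.5 × (8.14 - 6) = -5.35%, loss ≈ 12232 × 5.35/100 ≈ 654.
Total lost output = 878 + 1300 + 807 + 654 = 3639 billion.

$3,639 billion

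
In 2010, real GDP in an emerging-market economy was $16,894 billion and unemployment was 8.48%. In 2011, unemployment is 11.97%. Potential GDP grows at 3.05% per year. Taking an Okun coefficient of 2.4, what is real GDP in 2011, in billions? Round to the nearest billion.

Δu = 11.97 - 8.48 = 3.49 points.
Okun's law (growth form): g_Y = g_Y* - β × Δu = 3.05 - 2.4 × (3.49) = 3.05 - 8.376 = -5.326%.
Real GDP in the next year = 16894 × (1 - 5.326/100) = 16894 × 0.94674 ≈ 15994 billion.

$15,994 billion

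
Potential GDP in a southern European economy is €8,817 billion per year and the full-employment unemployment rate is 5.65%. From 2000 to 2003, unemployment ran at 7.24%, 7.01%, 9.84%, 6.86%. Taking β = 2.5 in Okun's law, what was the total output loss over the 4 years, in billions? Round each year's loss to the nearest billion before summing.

€1,841 billion

Year 2000: gap = -2.5 × (7.24 - 5.65) = -3.975%, loss ≈ 8817 × 3.975/100 ≈ 350.
Year 2001: gap = -2.5 × (7.01 - 5.65) = -3.4%, loss ≈ 8817 × 3.4/100 ≈ 300.
Year 2002: gap = -2.5 × (9.84 - 5.65) = -10.475%, loss ≈ 8817 × 10.475/100 ≈ 924.
Year 2003: gap = -2.5 × (6.86 - 5.65) = -3.025%, loss ≈ 8817 × 3.025/100 ≈ 267.
Total lost output = 350 + 300 + 924 + 267 = 1841 billion.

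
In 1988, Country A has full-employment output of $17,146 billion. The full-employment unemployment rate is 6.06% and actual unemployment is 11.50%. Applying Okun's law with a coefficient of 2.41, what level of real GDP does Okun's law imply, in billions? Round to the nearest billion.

$14,898 billion

Unemployment gap = 11.5 - 6.06 = 5.44 points, so the output gap is -2.41 × 5.44 = -13.1104%.
Actual GDP = 17146 × (1 - 13.1104/100) = 17146 × 0.868896 ≈ 14898 billion.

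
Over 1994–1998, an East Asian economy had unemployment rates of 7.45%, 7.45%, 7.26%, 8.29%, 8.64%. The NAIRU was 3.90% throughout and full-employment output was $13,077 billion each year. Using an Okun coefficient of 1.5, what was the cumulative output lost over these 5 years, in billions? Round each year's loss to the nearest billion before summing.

Year 1994: gap = -1.5 × (7.45 - 3.9) = -5.325%, loss ≈ 13077 × 5.325/100 ≈ 696.
Year 1995: gap = -1.5 × (7.45 - 3.9) = -5.325%, loss ≈ 13077 × 5.325/100 ≈ 696.
Year 1996: gap = -1.5 × (7.26 - 3.9) = -5.04%, loss ≈ 13077 × 5.04/100 ≈ 659.
Year 1997: gap = -1.5 × (8.29 - 3.9) = -6.585%, loss ≈ 13077 × 6.585/100 ≈ 861.
Year 1998: gap = -1.5 × (8.64 - 3.9) = -7.11%, loss ≈ 13077 × 7.11/100 ≈ 930.
Total lost output = 696 + 696 + 659 + 861 + 930 = 3842 billion.

$3,842 billion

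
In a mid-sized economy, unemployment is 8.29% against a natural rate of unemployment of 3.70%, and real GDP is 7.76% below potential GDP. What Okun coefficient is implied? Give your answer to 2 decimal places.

Okun's law: output gap = -β × (u - u*).
-7.76 = -β × (8.29 - 3.7) = -β × 4.59, so β = 7.76/4.59 = 1.69.

β ≈ 1.69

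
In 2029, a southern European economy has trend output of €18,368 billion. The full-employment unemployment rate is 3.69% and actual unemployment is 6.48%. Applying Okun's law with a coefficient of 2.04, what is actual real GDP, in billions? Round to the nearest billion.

€17,323 billion

Unemployment gap = 6.48 - 3.69 = 2.79 points, so the output gap is -2.04 × 2.79 = -5.6916%.
Actual GDP = 18368 × (1 - 5.6916/100) = 18368 × 0.943084 ≈ 17323 billion.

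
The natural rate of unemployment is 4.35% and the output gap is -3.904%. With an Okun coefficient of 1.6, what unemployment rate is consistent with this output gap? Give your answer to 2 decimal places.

From Okun's law, u - u* = -(output gap)/β = -(-3.904)/1.6 = 2.44 points.
So u = 4.35 + 2.44 = 6.79%.

6.79%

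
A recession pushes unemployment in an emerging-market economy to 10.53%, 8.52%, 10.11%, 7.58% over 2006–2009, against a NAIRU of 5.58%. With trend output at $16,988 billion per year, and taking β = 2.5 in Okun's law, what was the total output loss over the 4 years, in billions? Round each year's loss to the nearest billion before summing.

Year 2006: gap = -2.5 × (10.53 - 5.58) = -12.375%, loss ≈ 16988 × 12.375/100 ≈ 2102.
Year 2007: gap = -2.5 × (8.52 - 5.58) = -7.35%, loss ≈ 16988 × 7.35/100 ≈ 1249.
Year 2008: gap = -2.5 × (10.11 - 5.58) = -11.325%, loss ≈ 16988 × 11.325/100 ≈ 1924.
Year 2009: gap = -2.5 × (7.58 - 5.58) = -5%, loss ≈ 16988 × 5/100 ≈ 849.
Total lost output = 2102 + 1249 + 1924 + 849 = 6124 billion.

$6,124 billion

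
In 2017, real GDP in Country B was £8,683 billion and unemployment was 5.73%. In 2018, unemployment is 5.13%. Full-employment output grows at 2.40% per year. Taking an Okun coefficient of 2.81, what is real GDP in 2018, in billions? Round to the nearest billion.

Δu = 5.13 - 5.73 = -0.6 points.
Okun's law (growth form): g_Y = g_Y* - β × Δu = 2.40 - 2.81 × (-0.60) = 2.4 + 1.686 = 4.086%.
Real GDP in the next year = 8683 × (1 + 4.086/100) = 8683 × 1.04086 ≈ 9038 billion.

£9,038 billion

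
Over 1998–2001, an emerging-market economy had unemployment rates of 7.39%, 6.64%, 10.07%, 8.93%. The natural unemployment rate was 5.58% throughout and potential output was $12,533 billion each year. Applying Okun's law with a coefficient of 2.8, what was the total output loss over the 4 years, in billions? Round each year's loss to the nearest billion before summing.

Year 1998: gap = -2.8 × (7.39 - 5.58) = -5.068%, loss ≈ 12533 × 5.068/100 ≈ 635.
Year 1999: gap = -2.8 × (6.64 - 5.58) = -2.968%, loss ≈ 12533 × 2.968/100 ≈ 372.
Year 2000: gap = -2.8 × (10.07 - 5.58) = -12.572%, loss ≈ 12533 × 12.572/100 ≈ 1576.
Year 2001: gap = -2.8 × (8.93 - 5.58) = -9.38%, loss ≈ 12533 × 9.38/100 ≈ 1176.
Total lost output = 635 + 372 + 1576 + 1176 = 3759 billion.

$3,759 billion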